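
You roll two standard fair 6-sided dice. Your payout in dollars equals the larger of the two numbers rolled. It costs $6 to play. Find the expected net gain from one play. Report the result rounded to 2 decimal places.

Distribution of the larger of the two numbers rolled: 1 w.p. 1/36, 2 w.p. 1/12, 3 w.p. 5/36, 4 w.p. 7/36, 5 w.p. 1/4, 6 w.p. 11/36
E[payout] = (1/36)·1 + (1/12)·2 + (5/36)·3 + (7/36)·4 + (1/4)·5 + (11/36)·6 = 161/36
Expected profit = 161/36 − 6 = -55/36 ≈ -$1.53

-$1.53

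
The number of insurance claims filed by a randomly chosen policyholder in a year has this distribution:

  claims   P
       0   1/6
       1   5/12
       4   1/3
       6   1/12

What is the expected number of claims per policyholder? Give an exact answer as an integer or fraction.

E[X] = (1/6)·0 + (5/12)·1 + (1/3)·4 + (1/12)·6
     = 9/4

9/4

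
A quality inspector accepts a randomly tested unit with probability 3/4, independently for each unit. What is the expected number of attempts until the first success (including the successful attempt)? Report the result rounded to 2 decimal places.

For a geometric distribution, E[trials] = 1/p = 1/(3/4) = 4/3.
≈ 1.33

1.33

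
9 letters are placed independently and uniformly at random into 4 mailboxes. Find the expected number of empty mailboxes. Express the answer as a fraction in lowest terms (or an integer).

19683/65536

Let Xⱼ=1 if mailbox j is empty. P(Xⱼ=1) = ((4-1)/4)^9 = 19683/262144.
By linearity, E[#empty] = 4·19683/262144 = 19683/65536.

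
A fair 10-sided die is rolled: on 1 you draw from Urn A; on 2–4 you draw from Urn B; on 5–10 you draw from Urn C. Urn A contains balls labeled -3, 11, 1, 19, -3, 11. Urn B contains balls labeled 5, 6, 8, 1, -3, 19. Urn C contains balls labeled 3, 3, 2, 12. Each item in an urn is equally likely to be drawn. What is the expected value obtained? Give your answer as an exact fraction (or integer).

27/5

E[X | Urn A] = (-3 + 11 + 1 + 19 − 3 + 11)/6 = 6
E[X | Urn B] = (5 + 6 + 8 + 1 − 3 + 19)/6 = 6
E[X | Urn C] = (3 + 3 + 2 + 12)/4 = 5
E[X] = (1/10)·6 + (3/10)·6 + (3/5)·5 = 27/5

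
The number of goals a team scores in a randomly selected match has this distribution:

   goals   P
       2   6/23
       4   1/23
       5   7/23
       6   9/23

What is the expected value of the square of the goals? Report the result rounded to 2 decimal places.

E[X²] = (6/23)·4 + (1/23)·16 + (7/23)·25 + (9/23)·36
     = 539/23 ≈ 23.43

23.43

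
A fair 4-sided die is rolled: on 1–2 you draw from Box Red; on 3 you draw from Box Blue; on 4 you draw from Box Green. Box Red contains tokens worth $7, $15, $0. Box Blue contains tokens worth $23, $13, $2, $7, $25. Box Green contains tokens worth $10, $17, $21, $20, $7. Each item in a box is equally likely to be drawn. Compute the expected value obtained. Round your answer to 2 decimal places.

E[X | Box Red] = (7 + 15 + 0)/3 = 22/3
E[X | Box Blue] = (23 + 13 + 2 + 7 + 25)/5 = 14
E[X | Box Green] = (10 + 17 + 21 + 20 + 7)/5 = 15
E[X] = (1/2)·22/3 + (1/4)·14 + (1/4)·15 = 131/12 ≈ 10.92

$10.92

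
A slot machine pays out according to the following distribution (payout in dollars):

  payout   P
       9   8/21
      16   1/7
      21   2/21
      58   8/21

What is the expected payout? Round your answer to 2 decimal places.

E[X] = (8/21)·9 + (1/7)·16 + (2/21)·21 + (8/21)·58
     = 626/21 ≈ 29.81

$29.81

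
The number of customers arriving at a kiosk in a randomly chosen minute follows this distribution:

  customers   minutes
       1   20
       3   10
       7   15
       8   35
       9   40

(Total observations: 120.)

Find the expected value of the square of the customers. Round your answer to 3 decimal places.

Total = 120, so P(customers=1) = 20/120, etc.
E[X²] = (1/6)·1 + (1/12)·9 + (1/8)·49 + (7/24)·64 + (1/3)·81
     = 1265/24 ≈ 52.708

52.708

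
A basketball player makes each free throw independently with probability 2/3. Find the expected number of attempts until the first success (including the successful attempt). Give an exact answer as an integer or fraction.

3/2

For a geometric distribution, E[trials] = 1/p = 1/(2/3) = 3/2.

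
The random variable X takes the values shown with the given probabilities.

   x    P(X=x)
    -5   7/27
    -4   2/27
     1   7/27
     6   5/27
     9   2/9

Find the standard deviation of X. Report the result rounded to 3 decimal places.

E[X] = 16/9, E[X²] = 880/27
Var(X) = E[X²] − (E[X])² = 880/27 − 256/81 = 2384/81
SD(X) = √(2384/81) ≈ 5.425

5.425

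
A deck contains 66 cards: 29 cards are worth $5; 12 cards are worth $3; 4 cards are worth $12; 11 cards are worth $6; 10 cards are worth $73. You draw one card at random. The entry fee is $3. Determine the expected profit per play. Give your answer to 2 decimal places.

$12.53

E[payout] = (29/66)·5 + (12/66)·3 + (4/66)·12 + (11/66)·6 + (10/66)·73 = 1025/66
Expected profit = 1025/66 − 3 = 827/66 ≈ $12.53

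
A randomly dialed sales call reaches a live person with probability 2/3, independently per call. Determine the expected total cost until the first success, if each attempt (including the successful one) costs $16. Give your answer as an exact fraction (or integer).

E[#attempts] = 1/p = 3/2; E[cost] = 16·3/2 = 24.

$24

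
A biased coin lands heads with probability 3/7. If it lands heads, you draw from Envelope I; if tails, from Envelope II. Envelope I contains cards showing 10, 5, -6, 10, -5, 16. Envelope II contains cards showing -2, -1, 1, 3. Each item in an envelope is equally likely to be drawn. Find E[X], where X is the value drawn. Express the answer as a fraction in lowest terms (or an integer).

16/7

E[X | Envelope I] = (10 + 5 − 6 + 10 − 5 + 16)/6 = 5
E[X | Envelope II] = (-2 − 1 + 1 + 3)/4 = 1/4
E[X] = (3/7)·5 + (4/7)·1/4 = 16/7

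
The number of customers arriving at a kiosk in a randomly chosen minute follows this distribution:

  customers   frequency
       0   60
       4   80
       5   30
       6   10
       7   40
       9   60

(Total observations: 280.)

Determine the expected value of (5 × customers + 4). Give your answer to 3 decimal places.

28.107

Total = 280, so P(customers=0) = 60/280, etc.
E[5x+4] = (3/14)·4 + (2/7)·24 + (3/28)·29 + (1/28)·34 + (1/7)·39 + (3/14)·49
     = 787/28 ≈ 28.107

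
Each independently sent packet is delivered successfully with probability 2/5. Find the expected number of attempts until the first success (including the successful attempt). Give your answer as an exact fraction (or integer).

For a geometric distribution, E[trials] = 1/p = 1/(2/5) = 5/2.

5/2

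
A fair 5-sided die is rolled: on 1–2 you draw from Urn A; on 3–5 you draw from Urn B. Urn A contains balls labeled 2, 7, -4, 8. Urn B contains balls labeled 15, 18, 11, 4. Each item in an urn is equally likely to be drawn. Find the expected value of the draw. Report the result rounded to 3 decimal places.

E[X | Urn A] = (2 + 7 − 4 + 8)/4 = 13/4
E[X | Urn B] = (15 + 18 + 11 + 4)/4 = 12
E[X] = (2/5)·13/4 + (3/5)·12 = 17/2 ≈ 8.500

8.500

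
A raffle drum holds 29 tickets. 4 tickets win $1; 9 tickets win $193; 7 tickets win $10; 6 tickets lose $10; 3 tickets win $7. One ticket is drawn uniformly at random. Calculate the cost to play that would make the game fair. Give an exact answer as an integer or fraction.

E[payout] = (4/29)·1 + (9/29)·193 + (7/29)·10 + (6/29)·(-10) + (3/29)·7 = 1772/29
Fair fee = E[payout] = 1772/29

1772/29 dollars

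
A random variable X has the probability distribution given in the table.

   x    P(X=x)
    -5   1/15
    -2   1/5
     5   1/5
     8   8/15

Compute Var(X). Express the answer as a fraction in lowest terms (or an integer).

E[X] = (1/15)·(-5) + (1/5)·(-2) + (1/5)·5 + (8/15)·8 = 68/15
E[X²] = (1/15)·25 + (1/5)·4 + (1/5)·25 + (8/15)·64 = 208/5
Var(X) = 208/5 − (68/15)² = 4736/225

4736/225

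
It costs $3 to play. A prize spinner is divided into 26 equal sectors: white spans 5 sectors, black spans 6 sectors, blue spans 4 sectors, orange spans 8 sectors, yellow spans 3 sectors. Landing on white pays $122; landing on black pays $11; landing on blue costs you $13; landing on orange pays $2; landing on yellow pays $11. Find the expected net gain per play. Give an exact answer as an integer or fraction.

E[payout] = (5/26)·122 + (6/26)·11 + (4/26)·(-13) + (8/26)·2 + (3/26)·11 = 673/26
Expected profit = 673/26 − 3 = 595/26

595/26 dollars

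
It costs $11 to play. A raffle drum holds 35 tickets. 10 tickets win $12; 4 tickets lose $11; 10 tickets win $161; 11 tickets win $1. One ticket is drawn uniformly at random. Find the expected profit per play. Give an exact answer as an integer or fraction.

1312/35 dollars

E[payout] = (10/35)·12 + (4/35)·(-11) + (10/35)·161 + (11/35)·1 = 1697/35
Expected profit = 1697/35 − 11 = 1312/35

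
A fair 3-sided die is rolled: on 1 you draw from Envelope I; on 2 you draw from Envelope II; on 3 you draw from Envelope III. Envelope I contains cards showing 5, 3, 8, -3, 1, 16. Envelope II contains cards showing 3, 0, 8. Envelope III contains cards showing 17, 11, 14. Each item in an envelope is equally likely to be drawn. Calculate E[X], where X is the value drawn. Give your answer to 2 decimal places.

E[X | Envelope I] = (5 + 3 + 8 − 3 + 1 + 16)/6 = 5
E[X | Envelope II] = (3 + 0 + 8)/3 = 11/3
E[X | Envelope III] = (17 + 11 + 14)/3 = 14
E[X] = (1/3)·5 + (1/3)·11/3 + (1/3)·14 = 68/9 ≈ 7.56

7.56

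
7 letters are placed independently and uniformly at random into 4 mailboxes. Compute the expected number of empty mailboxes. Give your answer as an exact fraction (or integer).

Let Xⱼ=1 if mailbox j is empty. P(Xⱼ=1) = ((4-1)/4)^7 = 2187/16384.
By linearity, E[#empty] = 4·2187/16384 = 2187/4096.

2187/4096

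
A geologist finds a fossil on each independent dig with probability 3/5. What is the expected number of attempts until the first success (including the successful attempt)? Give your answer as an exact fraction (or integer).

For a geometric distribution, E[trials] = 1/p = 1/(3/5) = 5/3.

5/3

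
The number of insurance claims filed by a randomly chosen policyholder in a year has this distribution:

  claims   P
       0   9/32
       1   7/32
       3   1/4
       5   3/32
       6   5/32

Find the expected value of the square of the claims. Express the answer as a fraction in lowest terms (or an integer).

167/16

E[X²] = (9/32)·0 + (7/32)·1 + (1/4)·9 + (3/32)·25 + (5/32)·36
     = 167/16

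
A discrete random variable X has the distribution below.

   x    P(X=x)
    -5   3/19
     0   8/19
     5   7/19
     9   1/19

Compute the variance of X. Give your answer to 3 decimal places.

E[X] = (3/19)·(-5) + (8/19)·0 + (7/19)·5 + (1/19)·9 = 29/19
E[X²] = (3/19)·25 + (8/19)·0 + (7/19)·25 + (1/19)·81 = 331/19
Var(X) = 331/19 − (29/19)² = 5448/361 ≈ 15.091

15.091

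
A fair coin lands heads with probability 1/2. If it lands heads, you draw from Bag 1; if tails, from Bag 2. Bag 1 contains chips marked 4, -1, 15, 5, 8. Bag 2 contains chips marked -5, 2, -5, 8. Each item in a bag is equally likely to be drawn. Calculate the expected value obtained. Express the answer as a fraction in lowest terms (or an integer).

31/10

E[X | Bag 1] = (4 − 1 + 15 + 5 + 8)/5 = 31/5
E[X | Bag 2] = (-5 + 2 − 5 + 8)/4 = 0
E[X] = (1/2)·31/5 + (1/2)·0 = 31/10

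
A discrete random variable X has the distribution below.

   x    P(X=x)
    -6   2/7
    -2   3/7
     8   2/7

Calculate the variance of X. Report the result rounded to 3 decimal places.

E[X] = (2/7)·(-6) + (3/7)·(-2) + (2/7)·8 = -2/7
E[X²] = (2/7)·36 + (3/7)·4 + (2/7)·64 = 212/7
Var(X) = 212/7 − (-2/7)² = 1480/49 ≈ 30.204

30.204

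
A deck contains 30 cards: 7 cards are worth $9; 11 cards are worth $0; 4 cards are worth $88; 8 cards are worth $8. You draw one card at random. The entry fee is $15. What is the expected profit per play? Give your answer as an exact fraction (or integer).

29/30 dollars

E[payout] = (7/30)·9 + (11/30)·0 + (4/30)·88 + (8/30)·8 = 479/30
Expected profit = 479/30 − 15 = 29/30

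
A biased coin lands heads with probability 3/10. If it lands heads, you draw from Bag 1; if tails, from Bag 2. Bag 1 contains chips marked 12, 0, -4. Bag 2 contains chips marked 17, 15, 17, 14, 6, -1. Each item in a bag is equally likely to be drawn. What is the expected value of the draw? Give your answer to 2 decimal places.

E[X | Bag 1] = (12 + 0 − 4)/3 = 8/3
E[X | Bag 2] = (17 + 15 + 17 + 14 + 6 − 1)/6 = 34/3
E[X] = (3/10)·8/3 + (7/10)·34/3 = 131/15 ≈ 8.73

8.73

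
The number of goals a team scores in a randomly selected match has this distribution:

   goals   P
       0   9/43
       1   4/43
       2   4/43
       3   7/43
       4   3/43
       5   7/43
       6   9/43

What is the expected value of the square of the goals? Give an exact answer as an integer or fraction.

630/43

E[X²] = (9/43)·0 + (4/43)·1 + (4/43)·4 + (7/43)·9 + (3/43)·16 + (7/43)·25 + (9/43)·36
     = 630/43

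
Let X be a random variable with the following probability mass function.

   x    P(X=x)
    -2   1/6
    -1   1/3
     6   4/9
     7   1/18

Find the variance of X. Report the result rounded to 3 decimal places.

E[X] = (1/6)·(-2) + (1/3)·(-1) + (4/9)·6 + (1/18)·7 = 43/18
E[X²] = (1/6)·4 + (1/3)·1 + (4/9)·36 + (1/18)·49 = 355/18
Var(X) = 355/18 − (43/18)² = 4541/324 ≈ 14.015

14.015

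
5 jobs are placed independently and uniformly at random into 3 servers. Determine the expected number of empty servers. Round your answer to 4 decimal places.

0.3951

Let Xⱼ=1 if server j is empty. P(Xⱼ=1) = ((3-1)/3)^5 = 32/243.
By linearity, E[#empty] = 3·32/243 = 32/81.
≈ 0.3951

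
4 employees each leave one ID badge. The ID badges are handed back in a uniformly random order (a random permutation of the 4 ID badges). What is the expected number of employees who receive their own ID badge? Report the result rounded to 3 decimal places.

1.000

Let Xᵢ = 1 if person i gets their own ID badge. For each i, P(Xᵢ=1) = 1/4.
By linearity of expectation, E[X₁+…+X_4] = 4·(1/4) = 1.
≈ 1.000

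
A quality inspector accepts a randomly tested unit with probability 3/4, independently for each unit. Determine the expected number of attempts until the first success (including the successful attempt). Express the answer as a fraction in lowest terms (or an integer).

4/3

For a geometric distribution, E[trials] = 1/p = 1/(3/4) = 4/3.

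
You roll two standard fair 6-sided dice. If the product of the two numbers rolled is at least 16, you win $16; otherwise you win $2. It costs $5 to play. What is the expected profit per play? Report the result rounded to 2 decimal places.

$1.28

E[payout] = (25/36)·2 + (11/36)·16 = 113/18
Expected profit = 113/18 − 5 = 23/18 ≈ $1.28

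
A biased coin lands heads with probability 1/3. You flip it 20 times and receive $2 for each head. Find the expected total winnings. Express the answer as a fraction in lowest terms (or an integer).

E[#heads] = 20·1/3 = 20/3 (linearity over flips).
E[winnings] = 2·20/3 = 40/3.

40/3 dollars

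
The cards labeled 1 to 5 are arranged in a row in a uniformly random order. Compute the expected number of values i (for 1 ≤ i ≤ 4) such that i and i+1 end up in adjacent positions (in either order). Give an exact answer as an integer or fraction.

For each i ∈ {1,…,4}, let Xᵢ = 1 if i and i+1 are adjacent. P(Xᵢ=1) = 2·(5−1)!/5! = 2/5.
By linearity, E[ΣXᵢ] = (4)·(2/5) = 8/5.

8/5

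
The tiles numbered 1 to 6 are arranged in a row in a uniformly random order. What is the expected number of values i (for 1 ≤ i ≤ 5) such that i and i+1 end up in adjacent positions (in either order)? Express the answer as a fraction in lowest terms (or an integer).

For each i ∈ {1,…,5}, let Xᵢ = 1 if i and i+1 are adjacent. P(Xᵢ=1) = 2·(6−1)!/6! = 2/6.
By linearity, E[ΣXᵢ] = (5)·(2/6) = 5/3.

5/3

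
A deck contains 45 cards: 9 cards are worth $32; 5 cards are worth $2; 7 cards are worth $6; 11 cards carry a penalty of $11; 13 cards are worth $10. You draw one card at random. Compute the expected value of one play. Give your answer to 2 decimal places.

$7.76

E[payout] = (9/45)·32 + (5/45)·2 + (7/45)·6 + (11/45)·(-11) + (13/45)·10 = 349/45
≈ $7.76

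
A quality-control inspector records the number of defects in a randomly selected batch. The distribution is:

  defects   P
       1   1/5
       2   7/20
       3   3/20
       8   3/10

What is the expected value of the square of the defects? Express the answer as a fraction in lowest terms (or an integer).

443/20

E[X²] = (1/5)·1 + (7/20)·4 + (3/20)·9 + (3/10)·64
     = 443/20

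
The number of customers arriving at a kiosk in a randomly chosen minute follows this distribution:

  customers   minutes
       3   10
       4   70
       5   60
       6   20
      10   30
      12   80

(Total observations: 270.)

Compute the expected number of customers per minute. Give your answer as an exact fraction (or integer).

Total = 270, so P(customers=3) = 10/270, etc.
E[X] = (1/27)·3 + (7/27)·4 + (2/9)·5 + (2/27)·6 + (1/9)·10 + (8/27)·12
     = 199/27

199/27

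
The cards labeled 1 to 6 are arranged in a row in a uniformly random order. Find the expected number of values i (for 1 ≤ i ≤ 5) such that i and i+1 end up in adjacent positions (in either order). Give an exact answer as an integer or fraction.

For each i ∈ {1,…,5}, let Xᵢ = 1 if i and i+1 are adjacent. P(Xᵢ=1) = 2·(6−1)!/6! = 2/6.
By linearity, E[ΣXᵢ] = (5)·(2/6) = 5/3.

5/3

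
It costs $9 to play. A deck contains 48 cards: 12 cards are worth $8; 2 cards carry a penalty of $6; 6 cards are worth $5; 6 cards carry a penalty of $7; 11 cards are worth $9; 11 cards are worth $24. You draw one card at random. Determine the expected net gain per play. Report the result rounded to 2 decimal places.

E[payout] = (12/48)·8 + (2/48)·(-6) + (6/48)·5 + (6/48)·(-7) + (11/48)·9 + (11/48)·24 = 145/16
Expected profit = 145/16 − 9 = 1/16 ≈ $0.06

$0.06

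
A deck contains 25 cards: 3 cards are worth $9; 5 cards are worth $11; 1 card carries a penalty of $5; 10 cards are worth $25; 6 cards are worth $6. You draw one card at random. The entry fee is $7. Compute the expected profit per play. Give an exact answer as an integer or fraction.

188/25 dollars

E[payout] = (3/25)·9 + (5/25)·11 + (1/25)·(-5) + (10/25)·25 + (6/25)·6 = 363/25
Expected profit = 363/25 − 7 = 188/25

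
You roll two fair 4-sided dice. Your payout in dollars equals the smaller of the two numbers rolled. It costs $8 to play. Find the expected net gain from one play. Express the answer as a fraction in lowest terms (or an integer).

-49/8 dollars

Distribution of the smaller of the two numbers rolled: 1 w.p. 7/16, 2 w.p. 5/16, 3 w.p. 3/16, 4 w.p. 1/16
E[payout] = (7/16)·1 + (5/16)·2 + (3/16)·3 + (1/16)·4 = 15/8
Expected profit = 15/8 − 8 = -49/8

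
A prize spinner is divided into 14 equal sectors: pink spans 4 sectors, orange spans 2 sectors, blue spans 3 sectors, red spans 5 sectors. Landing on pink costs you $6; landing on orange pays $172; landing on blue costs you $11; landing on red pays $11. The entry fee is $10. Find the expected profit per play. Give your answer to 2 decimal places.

E[payout] = (4/14)·(-6) + (2/14)·172 + (3/14)·(-11) + (5/14)·11 = 171/7
Expected profit = 171/7 − 10 = 101/7 ≈ $14.43

$14.43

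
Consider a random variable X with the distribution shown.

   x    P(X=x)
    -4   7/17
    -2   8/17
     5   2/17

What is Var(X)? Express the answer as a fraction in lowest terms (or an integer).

E[X] = (7/17)·(-4) + (8/17)·(-2) + (2/17)·5 = -2
E[X²] = (7/17)·16 + (8/17)·4 + (2/17)·25 = 194/17
Var(X) = 194/17 − (-2)² = 126/17

126/17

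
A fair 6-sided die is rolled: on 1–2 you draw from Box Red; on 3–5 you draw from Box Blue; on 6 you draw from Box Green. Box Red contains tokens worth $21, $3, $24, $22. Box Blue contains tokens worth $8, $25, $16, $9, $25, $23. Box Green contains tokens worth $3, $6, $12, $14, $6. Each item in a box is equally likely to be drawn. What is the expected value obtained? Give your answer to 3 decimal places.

$16.033

E[X | Box Red] = (21 + 3 + 24 + 22)/4 = 35/2
E[X | Box Blue] = (8 + 25 + 16 + 9 + 25 + 23)/6 = 53/3
E[X | Box Green] = (3 + 6 + 12 + 14 + 6)/5 = 41/5
E[X] = (1/3)·35/2 + (1/2)·53/3 + (1/6)·41/5 = 481/30 ≈ 16.033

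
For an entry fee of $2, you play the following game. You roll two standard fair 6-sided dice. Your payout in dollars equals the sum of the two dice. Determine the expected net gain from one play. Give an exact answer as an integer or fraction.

Distribution of the sum of the two dice: 2 w.p. 1/36, 3 w.p. 1/18, 4 w.p. 1/12, 5 w.p. 1/9, 6 w.p. 5/36, 7 w.p. 1/6, …
E[payout] = (1/36)·2 + (1/18)·3 + (1/12)·4 + (1/9)·5 + (5/36)·6 + (1/6)·7 + (5/36)·8 + (1/9)·9 + (1/12)·10 + (1/18)·11 + (1/36)·12 = 7
Expected profit = 7 − 2 = 5

$5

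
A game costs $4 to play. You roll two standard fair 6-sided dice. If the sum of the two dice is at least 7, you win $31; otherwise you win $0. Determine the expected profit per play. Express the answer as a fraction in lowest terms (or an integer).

169/12 dollars

E[payout] = (5/12)·0 + (7/12)·31 = 217/12
Expected profit = 217/12 − 4 = 169/12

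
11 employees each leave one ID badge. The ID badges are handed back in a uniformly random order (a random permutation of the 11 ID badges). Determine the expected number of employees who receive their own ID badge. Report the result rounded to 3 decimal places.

1.000

Let Xᵢ = 1 if person i gets their own ID badge. For each i, P(Xᵢ=1) = 1/11.
By linearity of expectation, E[X₁+…+X_11] = 11·(1/11) = 1.
≈ 1.000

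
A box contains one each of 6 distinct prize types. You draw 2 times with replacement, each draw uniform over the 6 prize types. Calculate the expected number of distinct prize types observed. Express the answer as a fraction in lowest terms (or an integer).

Let Xⱼ=1 if type j appears at least once. P(Xⱼ=1) = 1 − ((6−1)/6)^2 = 11/36.
E[#distinct] = 6·11/36 = 11/6.

11/6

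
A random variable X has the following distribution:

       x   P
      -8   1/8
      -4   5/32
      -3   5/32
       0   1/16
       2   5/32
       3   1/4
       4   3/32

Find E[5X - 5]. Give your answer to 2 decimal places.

E[5x-5] = (1/8)·(-45) + (5/32)·(-25) + (5/32)·(-20) + (1/16)·(-5) + (5/32)·5 + (1/4)·10 + (3/32)·15
     = -265/32 ≈ -8.28

-8.28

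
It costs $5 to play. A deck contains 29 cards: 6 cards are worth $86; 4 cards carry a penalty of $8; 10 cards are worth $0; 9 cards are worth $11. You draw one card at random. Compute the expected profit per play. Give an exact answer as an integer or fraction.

E[payout] = (6/29)·86 + (4/29)·(-8) + (10/29)·0 + (9/29)·11 = 583/29
Expected profit = 583/29 − 5 = 438/29

438/29 dollars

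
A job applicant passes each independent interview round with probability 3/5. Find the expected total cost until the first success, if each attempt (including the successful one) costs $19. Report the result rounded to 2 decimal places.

E[#attempts] = 1/p = 5/3; E[cost] = 19·5/3 = 95/3.
≈ 31.67

$31.67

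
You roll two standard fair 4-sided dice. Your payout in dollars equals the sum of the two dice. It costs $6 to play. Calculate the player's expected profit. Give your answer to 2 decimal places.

Distribution of the sum of the two dice: 2 w.p. 1/16, 3 w.p. 1/8, 4 w.p. 3/16, 5 w.p. 1/4, 6 w.p. 3/16, 7 w.p. 1/8, …
E[payout] = (1/16)·2 + (1/8)·3 + (3/16)·4 + (1/4)·5 + (3/16)·6 + (1/8)·7 + (1/16)·8 = 5
Expected profit = 5 − 6 = -1 ≈ -$1.00

-$1.00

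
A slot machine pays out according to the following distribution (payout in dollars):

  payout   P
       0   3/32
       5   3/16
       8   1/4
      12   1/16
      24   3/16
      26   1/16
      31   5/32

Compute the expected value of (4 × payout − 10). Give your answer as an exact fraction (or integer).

E[4x-10] = (3/32)·(-10) + (3/16)·10 + (1/4)·22 + (1/16)·38 + (3/16)·86 + (1/16)·94 + (5/32)·114
     = 389/8

389/8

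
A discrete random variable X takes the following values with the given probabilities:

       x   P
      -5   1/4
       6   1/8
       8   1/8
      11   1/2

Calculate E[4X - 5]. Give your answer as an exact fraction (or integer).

19

E[4x-5] = (1/4)·(-25) + (1/8)·19 + (1/8)·27 + (1/2)·39
     = 19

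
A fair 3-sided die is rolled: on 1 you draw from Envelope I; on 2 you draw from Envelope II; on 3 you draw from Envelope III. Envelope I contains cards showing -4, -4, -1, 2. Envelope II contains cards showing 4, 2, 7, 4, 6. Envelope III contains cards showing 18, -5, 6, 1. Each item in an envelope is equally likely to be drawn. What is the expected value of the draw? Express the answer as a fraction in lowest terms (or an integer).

157/60

E[X | Envelope I] = (-4 − 4 − 1 + 2)/4 = -7/4
E[X | Envelope II] = (4 + 2 + 7 + 4 + 6)/5 = 23/5
E[X | Envelope III] = (18 − 5 + 6 + 1)/4 = 5
E[X] = (1/3)·(-7/4) + (1/3)·23/5 + (1/3)·5 = 157/60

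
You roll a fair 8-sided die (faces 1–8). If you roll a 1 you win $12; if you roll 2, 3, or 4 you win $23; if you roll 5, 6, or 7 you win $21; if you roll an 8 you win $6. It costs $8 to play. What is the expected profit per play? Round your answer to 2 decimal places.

$10.75

E[payout] = (1/8)·6 + (1/8)·12 + (3/8)·21 + (3/8)·23 = 75/4
Expected profit = 75/4 − 8 = 43/4 ≈ $10.75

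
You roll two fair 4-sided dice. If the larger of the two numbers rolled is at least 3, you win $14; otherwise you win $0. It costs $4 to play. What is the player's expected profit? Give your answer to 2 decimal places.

E[payout] = (1/4)·0 + (3/4)·14 = 21/2
Expected profit = 21/2 − 4 = 13/2 ≈ $6.50

$6.50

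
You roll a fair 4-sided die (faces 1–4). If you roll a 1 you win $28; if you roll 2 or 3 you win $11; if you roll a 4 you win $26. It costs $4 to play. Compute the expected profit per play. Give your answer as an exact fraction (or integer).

E[payout] = (1/2)·11 + (1/4)·26 + (1/4)·28 = 19
Expected profit = 19 − 4 = 15

$15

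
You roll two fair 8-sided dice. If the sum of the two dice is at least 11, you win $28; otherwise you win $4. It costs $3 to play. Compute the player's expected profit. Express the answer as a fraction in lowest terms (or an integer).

E[payout] = (43/64)·4 + (21/64)·28 = 95/8
Expected profit = 95/8 − 3 = 71/8

71/8 dollars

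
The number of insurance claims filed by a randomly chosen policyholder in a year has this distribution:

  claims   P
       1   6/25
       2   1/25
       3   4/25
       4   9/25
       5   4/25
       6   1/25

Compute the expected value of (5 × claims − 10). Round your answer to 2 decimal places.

6.40

E[5x-10] = (6/25)·(-5) + (1/25)·0 + (4/25)·5 + (9/25)·10 + (4/25)·15 + (1/25)·20
     = 32/5 ≈ 6.40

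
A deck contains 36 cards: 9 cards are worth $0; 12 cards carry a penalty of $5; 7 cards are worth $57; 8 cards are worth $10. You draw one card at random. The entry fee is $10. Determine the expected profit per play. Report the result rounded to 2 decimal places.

E[payout] = (9/36)·0 + (12/36)·(-5) + (7/36)·57 + (8/36)·10 = 419/36
Expected profit = 419/36 − 10 = 59/36 ≈ $1.64

$1.64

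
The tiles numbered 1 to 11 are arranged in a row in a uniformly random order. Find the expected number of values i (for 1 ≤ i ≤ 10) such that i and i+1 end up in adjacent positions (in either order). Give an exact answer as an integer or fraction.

20/11

For each i ∈ {1,…,10}, let Xᵢ = 1 if i and i+1 are adjacent. P(Xᵢ=1) = 2·(11−1)!/11! = 2/11.
By linearity, E[ΣXᵢ] = (10)·(2/11) = 20/11.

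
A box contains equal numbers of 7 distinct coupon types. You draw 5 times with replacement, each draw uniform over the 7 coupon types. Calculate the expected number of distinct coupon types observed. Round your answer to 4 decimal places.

3.7613

Let Xⱼ=1 if type j appears at least once. P(Xⱼ=1) = 1 − ((7−1)/7)^5 = 9031/16807.
E[#distinct] = 7·9031/16807 = 9031/2401.
≈ 3.7613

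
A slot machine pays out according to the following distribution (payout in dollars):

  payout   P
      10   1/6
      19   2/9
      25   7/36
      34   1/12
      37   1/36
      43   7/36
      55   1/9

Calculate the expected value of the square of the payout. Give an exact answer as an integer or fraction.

E[X²] = (1/6)·100 + (2/9)·361 + (7/36)·625 + (1/12)·1156 + (1/36)·1369 + (7/36)·1849 + (1/9)·3025
     = 12581/12

12581/12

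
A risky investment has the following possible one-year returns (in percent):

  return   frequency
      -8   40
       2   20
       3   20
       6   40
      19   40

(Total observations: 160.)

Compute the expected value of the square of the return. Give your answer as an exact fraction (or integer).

Total = 160, so P(return=-8) = 40/160, etc.
E[X²] = (1/4)·64 + (1/8)·4 + (1/8)·9 + (1/4)·36 + (1/4)·361
     = 935/8

935/8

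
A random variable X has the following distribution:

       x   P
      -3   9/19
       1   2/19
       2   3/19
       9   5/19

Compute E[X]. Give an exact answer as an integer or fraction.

26/19

E[X] = (9/19)·(-3) + (2/19)·1 + (3/19)·2 + (5/19)·9
     = 26/19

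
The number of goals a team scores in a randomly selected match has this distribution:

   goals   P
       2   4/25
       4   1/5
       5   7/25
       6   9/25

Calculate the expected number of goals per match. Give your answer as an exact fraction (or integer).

117/25

E[X] = (4/25)·2 + (1/5)·4 + (7/25)·5 + (9/25)·6
     = 117/25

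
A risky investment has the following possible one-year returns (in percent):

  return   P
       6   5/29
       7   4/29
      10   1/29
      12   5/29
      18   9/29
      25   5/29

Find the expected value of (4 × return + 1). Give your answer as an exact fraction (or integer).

E[4x+1] = (5/29)·25 + (4/29)·29 + (1/29)·41 + (5/29)·49 + (9/29)·73 + (5/29)·101
     = 1689/29

1689/29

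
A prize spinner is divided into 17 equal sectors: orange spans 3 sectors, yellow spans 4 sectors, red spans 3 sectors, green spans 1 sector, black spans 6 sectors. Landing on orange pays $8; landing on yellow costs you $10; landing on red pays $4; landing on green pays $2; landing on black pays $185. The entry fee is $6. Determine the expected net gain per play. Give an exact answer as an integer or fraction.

1006/17 dollars

E[payout] = (3/17)·8 + (4/17)·(-10) + (3/17)·4 + (1/17)·2 + (6/17)·185 = 1108/17
Expected profit = 1108/17 − 6 = 1006/17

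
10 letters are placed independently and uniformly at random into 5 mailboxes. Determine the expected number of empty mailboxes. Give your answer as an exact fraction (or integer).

1048576/1953125

Let Xⱼ=1 if mailbox j is empty. P(Xⱼ=1) = ((5-1)/5)^10 = 1048576/9765625.
By linearity, E[#empty] = 5·1048576/9765625 = 1048576/1953125.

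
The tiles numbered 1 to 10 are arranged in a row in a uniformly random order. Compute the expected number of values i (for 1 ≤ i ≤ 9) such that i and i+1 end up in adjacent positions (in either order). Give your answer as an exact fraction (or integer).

9/5

For each i ∈ {1,…,9}, let Xᵢ = 1 if i and i+1 are adjacent. P(Xᵢ=1) = 2·(10−1)!/10! = 2/10.
By linearity, E[ΣXᵢ] = (9)·(2/10) = 9/5.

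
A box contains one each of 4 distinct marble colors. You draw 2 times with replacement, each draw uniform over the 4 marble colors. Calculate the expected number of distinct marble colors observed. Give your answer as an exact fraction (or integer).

Let Xⱼ=1 if type j appears at least once. P(Xⱼ=1) = 1 − ((4−1)/4)^2 = 7/16.
E[#distinct] = 4·7/16 = 7/4.

7/4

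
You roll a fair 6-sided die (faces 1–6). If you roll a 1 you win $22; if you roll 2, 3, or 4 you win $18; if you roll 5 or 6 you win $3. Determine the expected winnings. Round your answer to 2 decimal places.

$13.67

E[payout] = (1/3)·3 + (1/2)·18 + (1/6)·22 = 41/3
≈ $13.67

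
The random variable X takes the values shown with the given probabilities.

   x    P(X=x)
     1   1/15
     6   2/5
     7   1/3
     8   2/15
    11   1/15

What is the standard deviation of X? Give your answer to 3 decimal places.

E[X] = 33/5, E[X²] = 237/5
Var(X) = E[X²] − (E[X])² = 237/5 − 1089/25 = 96/25
SD(X) = √(96/25) ≈ 1.960

1.960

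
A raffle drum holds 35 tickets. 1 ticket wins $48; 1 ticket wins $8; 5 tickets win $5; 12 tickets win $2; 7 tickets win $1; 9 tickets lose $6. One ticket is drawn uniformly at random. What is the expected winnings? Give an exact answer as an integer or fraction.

E[payout] = (1/35)·48 + (1/35)·8 + (5/35)·5 + (12/35)·2 + (7/35)·1 + (9/35)·(-6) = 58/35

58/35 dollars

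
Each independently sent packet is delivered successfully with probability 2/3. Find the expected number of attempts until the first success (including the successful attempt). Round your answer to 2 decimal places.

1.50

For a geometric distribution, E[trials] = 1/p = 1/(2/3) = 3/2.
≈ 1.50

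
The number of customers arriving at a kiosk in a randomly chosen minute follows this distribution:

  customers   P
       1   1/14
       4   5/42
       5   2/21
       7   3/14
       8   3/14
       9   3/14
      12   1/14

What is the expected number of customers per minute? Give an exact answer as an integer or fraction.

E[X] = (1/14)·1 + (5/42)·4 + (2/21)·5 + (3/14)·7 + (3/14)·8 + (3/14)·9 + (1/14)·12
     = 295/42

295/42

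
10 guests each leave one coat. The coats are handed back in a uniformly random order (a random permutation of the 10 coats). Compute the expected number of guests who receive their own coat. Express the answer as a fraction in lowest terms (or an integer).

Let Xᵢ = 1 if person i gets their own coat. For each i, P(Xᵢ=1) = 1/10.
By linearity of expectation, E[X₁+…+X_10] = 10·(1/10) = 1.

1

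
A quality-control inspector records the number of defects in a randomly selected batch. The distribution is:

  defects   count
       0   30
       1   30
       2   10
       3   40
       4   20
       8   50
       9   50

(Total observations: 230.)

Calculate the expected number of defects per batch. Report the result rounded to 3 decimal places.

4.783

Total = 230, so P(defects=0) = 30/230, etc.
E[X] = (3/23)·0 + (3/23)·1 + (1/23)·2 + (4/23)·3 + (2/23)·4 + (5/23)·8 + (5/23)·9
     = 110/23 ≈ 4.783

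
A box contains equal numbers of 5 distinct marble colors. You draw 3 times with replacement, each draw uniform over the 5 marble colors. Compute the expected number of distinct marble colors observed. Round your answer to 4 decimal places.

Let Xⱼ=1 if type j appears at least once. P(Xⱼ=1) = 1 − ((5−1)/5)^3 = 61/125.
E[#distinct] = 5·61/125 = 61/25.
≈ 2.4400

2.4400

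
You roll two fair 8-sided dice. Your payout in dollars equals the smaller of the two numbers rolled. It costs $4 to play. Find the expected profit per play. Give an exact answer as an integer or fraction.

Distribution of the smaller of the two numbers rolled: 1 w.p. 15/64, 2 w.p. 13/64, 3 w.p. 11/64, 4 w.p. 9/64, 5 w.p. 7/64, 6 w.p. 5/64, …
E[payout] = (15/64)·1 + (13/64)·2 + (11/64)·3 + (9/64)·4 + (7/64)·5 + (5/64)·6 + (3/64)·7 + (1/64)·8 = 51/16
Expected profit = 51/16 − 4 = -13/16

-13/16 dollars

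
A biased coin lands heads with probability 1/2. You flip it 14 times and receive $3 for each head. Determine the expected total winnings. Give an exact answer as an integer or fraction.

$21

E[#heads] = 14·1/2 = 7 (linearity over flips).
E[winnings] = 3·7 = 21.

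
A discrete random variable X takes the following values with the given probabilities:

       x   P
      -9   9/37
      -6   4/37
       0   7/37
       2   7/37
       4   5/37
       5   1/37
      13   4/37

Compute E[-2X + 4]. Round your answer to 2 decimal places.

E[-2x+4] = (9/37)·22 + (4/37)·16 + (7/37)·4 + (7/37)·0 + (5/37)·(-4) + (1/37)·(-6) + (4/37)·(-22)
     = 176/37 ≈ 4.76

4.76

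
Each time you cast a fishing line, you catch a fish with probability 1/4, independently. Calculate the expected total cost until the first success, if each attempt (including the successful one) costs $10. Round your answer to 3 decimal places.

E[#attempts] = 1/p = 4; E[cost] = 10·4 = 40.
≈ 40.000

$40.000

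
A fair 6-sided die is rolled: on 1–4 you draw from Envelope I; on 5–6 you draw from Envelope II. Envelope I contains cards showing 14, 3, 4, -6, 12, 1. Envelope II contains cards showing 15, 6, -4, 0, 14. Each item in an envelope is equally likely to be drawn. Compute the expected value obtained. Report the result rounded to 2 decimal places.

5.18

E[X | Envelope I] = (14 + 3 + 4 − 6 + 12 + 1)/6 = 14/3
E[X | Envelope II] = (15 + 6 − 4 + 0 + 14)/5 = 31/5
E[X] = (2/3)·14/3 + (1/3)·31/5 = 233/45 ≈ 5.18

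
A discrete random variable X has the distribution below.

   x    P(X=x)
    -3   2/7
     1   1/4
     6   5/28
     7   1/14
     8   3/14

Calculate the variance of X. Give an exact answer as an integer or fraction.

E[X] = (2/7)·(-3) + (1/4)·1 + (5/28)·6 + (1/14)·7 + (3/14)·8 = 75/28
E[X²] = (2/7)·9 + (1/4)·1 + (5/28)·36 + (1/14)·49 + (3/14)·64 = 741/28
Var(X) = 741/28 − (75/28)² = 15123/784

15123/784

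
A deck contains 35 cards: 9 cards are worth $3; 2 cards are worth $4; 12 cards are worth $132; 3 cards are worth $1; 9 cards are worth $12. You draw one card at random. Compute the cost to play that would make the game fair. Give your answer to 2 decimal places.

E[payout] = (9/35)·3 + (2/35)·4 + (12/35)·132 + (3/35)·1 + (9/35)·12 = 346/7
Fair fee = E[payout] = 346/7 ≈ $49.43

$49.43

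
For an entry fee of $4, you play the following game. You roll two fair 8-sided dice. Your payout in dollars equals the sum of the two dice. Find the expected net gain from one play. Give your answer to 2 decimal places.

$5.00

Distribution of the sum of the two dice: 2 w.p. 1/64, 3 w.p. 1/32, 4 w.p. 3/64, 5 w.p. 1/16, 6 w.p. 5/64, 7 w.p. 3/32, …
E[payout] = (1/64)·2 + (1/32)·3 + (3/64)·4 + (1/16)·5 + (5/64)·6 + (3/32)·7 + (7/64)·8 + (1/8)·9 + (7/64)·10 + (3/32)·11 + (5/64)·12 + (1/16)·13 + (3/64)·14 + (1/32)·15 + (1/64)·16 = 9
Expected profit = 9 − 4 = 5 ≈ $5.00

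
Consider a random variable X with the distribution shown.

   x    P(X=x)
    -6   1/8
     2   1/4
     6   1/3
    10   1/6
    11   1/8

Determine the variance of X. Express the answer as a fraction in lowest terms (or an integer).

E[X] = (1/8)·(-6) + (1/4)·2 + (1/3)·6 + (1/6)·10 + (1/8)·11 = 115/24
E[X²] = (1/8)·36 + (1/4)·4 + (1/3)·36 + (1/6)·100 + (1/8)·121 = 1183/24
Var(X) = 1183/24 − (115/24)² = 15167/576

15167/576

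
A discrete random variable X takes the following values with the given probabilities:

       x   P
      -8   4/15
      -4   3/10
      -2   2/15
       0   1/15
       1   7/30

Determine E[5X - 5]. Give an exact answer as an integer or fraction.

E[5x-5] = (4/15)·(-45) + (3/10)·(-25) + (2/15)·(-15) + (1/15)·(-5) + (7/30)·0
     = -131/6

-131/6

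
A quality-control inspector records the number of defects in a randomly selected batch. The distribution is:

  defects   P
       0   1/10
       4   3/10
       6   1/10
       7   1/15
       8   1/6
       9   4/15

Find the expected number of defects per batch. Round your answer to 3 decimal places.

E[X] = (1/10)·0 + (3/10)·4 + (1/10)·6 + (1/15)·7 + (1/6)·8 + (4/15)·9
     = 6 ≈ 6.000

6.000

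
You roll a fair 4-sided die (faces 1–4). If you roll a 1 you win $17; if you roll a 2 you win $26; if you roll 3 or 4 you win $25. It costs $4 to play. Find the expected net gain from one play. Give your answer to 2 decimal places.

E[payout] = (1/4)·17 + (1/2)·25 + (1/4)·26 = 93/4
Expected profit = 93/4 − 4 = 77/4 ≈ $19.25

$19.25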